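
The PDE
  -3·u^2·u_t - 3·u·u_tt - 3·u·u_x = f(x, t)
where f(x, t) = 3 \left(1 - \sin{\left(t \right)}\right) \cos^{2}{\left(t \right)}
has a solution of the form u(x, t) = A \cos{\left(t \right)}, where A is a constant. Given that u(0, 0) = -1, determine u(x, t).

Substitute the ansatz u = A \cos{\left(t \right)} into the left-hand side.
Derivatives of the ansatz:
  u_t = - A \sin{\left(t \right)}
  u_tt = - A \cos{\left(t \right)}
  u_x = 0
Term by term:
  -3·u^2·u_t = 3 A^{3} \sin{\left(t \right)} \cos^{2}{\left(t \right)}
  -3·u·u_tt = 3 A^{2} \cos^{2}{\left(t \right)}
  -3·u·u_x = 0
So the left-hand side equals
  3 A^{3} \sin{\left(t \right)} \cos^{2}{\left(t \right)} + 3 A^{2} \cos^{2}{\left(t \right)}
This must equal f(x, t) identically; expanded, f = - 3 \sin{\left(t \right)} \cos^{2}{\left(t \right)} + 3 \cos^{2}{\left(t \right)}.
Matching coefficients of the independent functions:
  [\sin{\left(t \right)} \cos^{2}{\left(t \right)}]:  3 A^{3} = -3
  [\cos^{2}{\left(t \right)}]:  3 A^{2} = 3
Solving: A = -1.
Check against the point condition:
  u(0, 0) = -1  ⟹  A = -1  ✓
Hence u(x, t) = - \cos{\left(t \right)}.

Answer: u(x, t) = - \cos{\left(t \right)}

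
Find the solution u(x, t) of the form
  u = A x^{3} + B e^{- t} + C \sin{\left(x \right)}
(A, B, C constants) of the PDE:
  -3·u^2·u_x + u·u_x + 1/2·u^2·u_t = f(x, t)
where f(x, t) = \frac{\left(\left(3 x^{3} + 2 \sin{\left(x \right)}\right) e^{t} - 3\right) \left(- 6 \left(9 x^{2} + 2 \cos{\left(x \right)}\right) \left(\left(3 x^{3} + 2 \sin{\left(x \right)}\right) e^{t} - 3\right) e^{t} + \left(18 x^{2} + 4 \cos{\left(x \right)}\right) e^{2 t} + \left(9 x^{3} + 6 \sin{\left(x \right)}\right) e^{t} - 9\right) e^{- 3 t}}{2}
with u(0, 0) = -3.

Substitute the ansatz u = A x^{3} + B e^{- t} + C \sin{\left(x \right)} into the left-hand side.
Derivatives of the ansatz:
  u_x = 3 A x^{2} + C \cos{\left(x \right)}
  u_t = - B e^{- t}
Term by term:
  -3·u^2·u_x = - 9 A^{3} x^{8} - 18 A^{2} B x^{5} e^{- t} - 3 A^{2} C x^{6} \cos{\left(x \right)} - 18 A^{2} C x^{5} \sin{\left(x \right)} - 9 A B^{2} x^{2} e^{- 2 t} - 6 A B C x^{3} e^{- t} \cos{\left(x \right)} - 18 A B C x^{2} e^{- t} \sin{\left(x \right)} - 6 A C^{2} x^{3} \sin{\left(x \right)} \cos{\left(x \right)} - 9 A C^{2} x^{2} \sin^{2}{\left(x \right)} - 3 B^{2} C e^{- 2 t} \cos{\left(x \right)} - 6 B C^{2} e^{- t} \sin{\left(x \right)} \cos{\left(x \right)} - 3 C^{3} \sin^{2}{\left(x \right)} \cos{\left(x \right)}
  u·u_x = 3 A^{2} x^{5} + 3 A B x^{2} e^{- t} + A C x^{3} \cos{\left(x \right)} + 3 A C x^{2} \sin{\left(x \right)} + B C e^{- t} \cos{\left(x \right)} + C^{2} \sin{\left(x \right)} \cos{\left(x \right)}
  1/2·u^2·u_t = - \frac{A^{2} B x^{6} e^{- t}}{2} - A B^{2} x^{3} e^{- 2 t} - A B C x^{3} e^{- t} \sin{\left(x \right)} - \frac{B^{3} e^{- 3 t}}{2} - B^{2} C e^{- 2 t} \sin{\left(x \right)} - \frac{B C^{2} e^{- t} \sin^{2}{\left(x \right)}}{2}
So the left-hand side equals
  - 9 A^{3} x^{8} - \frac{A^{2} B x^{6} e^{- t}}{2} - 18 A^{2} B x^{5} e^{- t} - 3 A^{2} C x^{6} \cos{\left(x \right)} - 18 A^{2} C x^{5} \sin{\left(x \right)} + 3 A^{2} x^{5} - A B^{2} x^{3} e^{- 2 t} - 9 A B^{2} x^{2} e^{- 2 t} - A B C x^{3} e^{- t} \sin{\left(x \right)} - 6 A B C x^{3} e^{- t} \cos{\left(x \right)} - 18 A B C x^{2} e^{- t} \sin{\left(x \right)} + 3 A B x^{2} e^{- t} - 6 A C^{2} x^{3} \sin{\left(x \right)} \cos{\left(x \right)} - 9 A C^{2} x^{2} \sin^{2}{\left(x \right)} + A C x^{3} \cos{\left(x \right)} + 3 A C x^{2} \sin{\left(x \right)} - \frac{B^{3} e^{- 3 t}}{2} - B^{2} C e^{- 2 t} \sin{\left(x \right)} - 3 B^{2} C e^{- 2 t} \cos{\left(x \right)} - \frac{B C^{2} e^{- t} \sin^{2}{\left(x \right)}}{2} - 6 B C^{2} e^{- t} \sin{\left(x \right)} \cos{\left(x \right)} + B C e^{- t} \cos{\left(x \right)} - 3 C^{3} \sin^{2}{\left(x \right)} \cos{\left(x \right)} + C^{2} \sin{\left(x \right)} \cos{\left(x \right)}
This must equal f(x, t) identically; expanded, f = - 243 x^{8} - 54 x^{6} \cos{\left(x \right)} + \frac{27 x^{6} e^{- t}}{2} - 324 x^{5} \sin{\left(x \right)} + 27 x^{5} + 486 x^{5} e^{- t} - 72 x^{3} \sin{\left(x \right)} \cos{\left(x \right)} + 6 x^{3} \cos{\left(x \right)} + 18 x^{3} e^{- t} \sin{\left(x \right)} + 108 x^{3} e^{- t} \cos{\left(x \right)} - 27 x^{3} e^{- 2 t} - 108 x^{2} \sin^{2}{\left(x \right)} + 18 x^{2} \sin{\left(x \right)} + 324 x^{2} e^{- t} \sin{\left(x \right)} - 27 x^{2} e^{- t} - 243 x^{2} e^{- 2 t} - 24 \sin^{2}{\left(x \right)} \cos{\left(x \right)} + 4 \sin{\left(x \right)} \cos{\left(x \right)} + 6 e^{- t} \sin^{2}{\left(x \right)} + 72 e^{- t} \sin{\left(x \right)} \cos{\left(x \right)} - 6 e^{- t} \cos{\left(x \right)} - 18 e^{- 2 t} \sin{\left(x \right)} - 54 e^{- 2 t} \cos{\left(x \right)} + \frac{27 e^{- 3 t}}{2}.
Matching coefficients of the independent functions:
(each divided by its leading coefficient; functions giving the same equation are listed together)
  [x^{5}]:  A^{2} - 9 = 0
  [x^{8}]:  A^{3} - 27 = 0
  [x^{2} e^{- 2 t}, x^{3} e^{- 2 t}]:  A B^{2} - 27 = 0
  [x^{2} e^{- t}]:  A B + 9 = 0
  [x^{2} \sin{\left(x \right)}, x^{3} \cos{\left(x \right)}]:  A C - 6 = 0
  [x^{2} \sin^{2}{\left(x \right)}, x^{3} \sin{\left(x \right)} \cos{\left(x \right)}]:  A C^{2} - 12 = 0
  [x^{5} e^{- t}, x^{6} e^{- t}]:  A^{2} B + 27 = 0
  [x^{5} \sin{\left(x \right)}, x^{6} \cos{\left(x \right)}]:  A^{2} C - 18 = 0
  [e^{- 2 t} \sin{\left(x \right)}, e^{- 2 t} \cos{\left(x \right)}]:  B^{2} C - 18 = 0
  [e^{- t} \sin^{2}{\left(x \right)}, e^{- t} \sin{\left(x \right)} \cos{\left(x \right)}]:  B C^{2} + 12 = 0
  [e^{- t} \cos{\left(x \right)}]:  B C + 6 = 0
  [\sin{\left(x \right)} \cos{\left(x \right)}]:  C^{2} - 4 = 0
  [\sin^{2}{\left(x \right)} \cos{\left(x \right)}]:  C^{3} - 8 = 0
  [x^{2} e^{- t} \sin{\left(x \right)}, x^{3} e^{- t} \sin{\left(x \right)}, x^{3} e^{- t} \cos{\left(x \right)}]:  A B C + 18 = 0
  [e^{- 3 t}]:  B^{3} + 27 = 0
Solving: A = 3, B = -3, C = 2.
Check against the point condition:
  u(0, 0) = -3  ⟹  B = -3  ✓
Hence u(x, t) = 3 x^{3} + 2 \sin{\left(x \right)} - 3 e^{- t}.

Answer: u(x, t) = 3 x^{3} + 2 \sin{\left(x \right)} - 3 e^{- t}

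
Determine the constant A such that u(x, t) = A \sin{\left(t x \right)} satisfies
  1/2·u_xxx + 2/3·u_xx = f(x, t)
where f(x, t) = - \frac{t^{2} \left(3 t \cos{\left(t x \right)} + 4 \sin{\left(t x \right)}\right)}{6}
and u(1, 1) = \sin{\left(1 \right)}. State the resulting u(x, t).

Answer: u(x, t) = \sin{\left(t x \right)}

Derivation:
Substitute the ansatz u = A \sin{\left(t x \right)} into the left-hand side.
Derivatives of the ansatz:
  u_xxx = - A t^{3} \cos{\left(t x \right)}
  u_xx = - A t^{2} \sin{\left(t x \right)}
Term by term:
  1/2·u_xxx = - \frac{A t^{3} \cos{\left(t x \right)}}{2}
  2/3·u_xx = - \frac{2 A t^{2} \sin{\left(t x \right)}}{3}
So the left-hand side equals
  - \frac{A t^{3} \cos{\left(t x \right)}}{2} - \frac{2 A t^{2} \sin{\left(t x \right)}}{3}
This must equal f(x, t) identically; expanded, f = - \frac{t^{3} \cos{\left(t x \right)}}{2} - \frac{2 t^{2} \sin{\left(t x \right)}}{3}.
Matching coefficients of the independent functions:
  [t^{2} \sin{\left(t x \right)}]:  - \frac{2 A}{3} = - \frac{2}{3}
  [t^{3} \cos{\left(t x \right)}]:  - \frac{A}{2} = - \frac{1}{2}
Solving: A = 1.
Check against the point condition:
  u(1, 1) = \sin{\left(1 \right)}  ⟹  A \sin{\left(1 \right)} = \sin{\left(1 \right)}  ✓
Hence u(x, t) = \sin{\left(t x \right)}.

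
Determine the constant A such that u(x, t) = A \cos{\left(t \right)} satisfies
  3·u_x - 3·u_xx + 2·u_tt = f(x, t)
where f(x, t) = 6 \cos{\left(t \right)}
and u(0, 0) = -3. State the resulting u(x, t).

Answer: u(x, t) = - 3 \cos{\left(t \right)}

Derivation:
Substitute the ansatz u = A \cos{\left(t \right)} into the left-hand side.
Derivatives of the ansatz:
  u_x = 0
  u_xx = 0
  u_tt = - A \cos{\left(t \right)}
Term by term:
  3·u_x = 0
  -3·u_xx = 0
  2·u_tt = - 2 A \cos{\left(t \right)}
So the left-hand side equals
  - 2 A \cos{\left(t \right)}
This must equal f(x, t) = 6 \cos{\left(t \right)} identically.
Matching coefficients of the independent functions:
  [\cos{\left(t \right)}]:  - 2 A = 6
Solving: A = -3.
Check against the point condition:
  u(0, 0) = -3  ⟹  A = -3  ✓
Hence u(x, t) = - 3 \cos{\left(t \right)}.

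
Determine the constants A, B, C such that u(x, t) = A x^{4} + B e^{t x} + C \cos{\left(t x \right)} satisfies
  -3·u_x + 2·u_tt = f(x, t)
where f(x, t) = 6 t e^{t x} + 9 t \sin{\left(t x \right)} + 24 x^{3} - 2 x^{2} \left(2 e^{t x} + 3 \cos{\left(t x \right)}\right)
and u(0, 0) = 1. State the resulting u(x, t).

Substitute the ansatz u = A x^{4} + B e^{t x} + C \cos{\left(t x \right)} into the left-hand side.
Derivatives of the ansatz:
  u_x = 4 A x^{3} + B t e^{t x} - C t \sin{\left(t x \right)}
  u_tt = B x^{2} e^{t x} - C x^{2} \cos{\left(t x \right)}
Term by term:
  -3·u_x = - 12 A x^{3} - 3 B t e^{t x} + 3 C t \sin{\left(t x \right)}
  2·u_tt = 2 B x^{2} e^{t x} - 2 C x^{2} \cos{\left(t x \right)}
So the left-hand side equals
  - 12 A x^{3} - 3 B t e^{t x} + 2 B x^{2} e^{t x} + 3 C t \sin{\left(t x \right)} - 2 C x^{2} \cos{\left(t x \right)}
This must equal f(x, t) identically; expanded, f = 6 t e^{t x} + 9 t \sin{\left(t x \right)} + 24 x^{3} - 4 x^{2} e^{t x} - 6 x^{2} \cos{\left(t x \right)}.
Matching coefficients of the independent functions:
  [x^{3}]:  - 12 A = 24
  [t e^{t x}]:  - 3 B = 6
  [t \sin{\left(t x \right)}]:  3 C = 9
  [x^{2} e^{t x}]:  2 B = -4
  [x^{2} \cos{\left(t x \right)}]:  - 2 C = -6
Solving: A = -2, B = -2, C = 3.
Check against the point condition:
  u(0, 0) = 1  ⟹  B + C = 1  ✓
Hence u(x, t) = - 2 x^{4} - 2 e^{t x} + 3 \cos{\left(t x \right)}.

Answer: u(x, t) = - 2 x^{4} - 2 e^{t x} + 3 \cos{\left(t x \right)}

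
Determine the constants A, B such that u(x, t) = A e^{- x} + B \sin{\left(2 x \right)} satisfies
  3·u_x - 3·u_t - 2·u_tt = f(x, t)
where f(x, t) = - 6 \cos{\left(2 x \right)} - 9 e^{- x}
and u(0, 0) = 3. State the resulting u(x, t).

Answer: u(x, t) = - \sin{\left(2 x \right)} + 3 e^{- x}

Derivation:
Substitute the ansatz u = A e^{- x} + B \sin{\left(2 x \right)} into the left-hand side.
Derivatives of the ansatz:
  u_x = - A e^{- x} + 2 B \cos{\left(2 x \right)}
  u_t = 0
  u_tt = 0
Term by term:
  3·u_x = - 3 A e^{- x} + 6 B \cos{\left(2 x \right)}
  -3·u_t = 0
  -2·u_tt = 0
So the left-hand side equals
  - 3 A e^{- x} + 6 B \cos{\left(2 x \right)}
This must equal f(x, t) = - 6 \cos{\left(2 x \right)} - 9 e^{- x} identically.
Matching coefficients of the independent functions:
  [e^{- x}]:  - 3 A = -9
  [\cos{\left(2 x \right)}]:  6 B = -6
Solving: A = 3, B = -1.
Check against the point condition:
  u(0, 0) = 3  ⟹  A = 3  ✓
Hence u(x, t) = - \sin{\left(2 x \right)} + 3 e^{- x}.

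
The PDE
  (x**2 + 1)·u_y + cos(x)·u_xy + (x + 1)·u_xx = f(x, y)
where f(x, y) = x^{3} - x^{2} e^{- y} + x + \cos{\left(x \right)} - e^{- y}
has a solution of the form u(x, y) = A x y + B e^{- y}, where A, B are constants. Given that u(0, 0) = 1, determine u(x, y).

Substitute the ansatz u = A x y + B e^{- y} into the left-hand side.
Derivatives of the ansatz:
  u_y = A x - B e^{- y}
  u_xy = A
  u_xx = 0
Term by term:
  (x**2 + 1)·u_y = A x^{3} + A x - B x^{2} e^{- y} - B e^{- y}
  cos(x)·u_xy = A \cos{\left(x \right)}
  (x + 1)·u_xx = 0
So the left-hand side equals
  A x^{3} + A x + A \cos{\left(x \right)} - B x^{2} e^{- y} - B e^{- y}
This must equal f(x, y) = x^{3} - x^{2} e^{- y} + x + \cos{\left(x \right)} - e^{- y} identically.
Matching coefficients of the independent functions:
  [x, x^{3}, \cos{\left(x \right)}]:  A = 1
  [x^{2} e^{- y}, e^{- y}]:  - B = -1
Solving: A = 1, B = 1.
Check against the point condition:
  u(0, 0) = 1  ⟹  B = 1  ✓
Hence u(x, y) = x y + e^{- y}.

Answer: u(x, y) = x y + e^{- y}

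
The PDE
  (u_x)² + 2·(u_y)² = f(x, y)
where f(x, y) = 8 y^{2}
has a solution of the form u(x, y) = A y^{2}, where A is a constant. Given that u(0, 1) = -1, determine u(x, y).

Answer: u(x, y) = - y^{2}

Derivation:
Substitute the ansatz u = A y^{2} into the left-hand side.
Derivatives of the ansatz:
  u_x = 0
  u_y = 2 A y
Term by term:
  (u_x)² = 0
  2·(u_y)² = 8 A^{2} y^{2}
So the left-hand side equals
  8 A^{2} y^{2}
This must equal f(x, y) = 8 y^{2} identically.
Matching coefficients of the independent functions:
  [y^{2}]:  8 A^{2} = 8
These equations allow (A) = (-1) or (1).
Impose the point condition(s):
  u(0, 1) = -1  ⟹  A = -1
Only A = -1 satisfies everything.
Hence u(x, y) = - y^{2}.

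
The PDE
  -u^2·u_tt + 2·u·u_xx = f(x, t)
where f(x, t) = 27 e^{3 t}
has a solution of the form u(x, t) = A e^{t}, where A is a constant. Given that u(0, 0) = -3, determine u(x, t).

Answer: u(x, t) = - 3 e^{t}

Derivation:
Substitute the ansatz u = A e^{t} into the left-hand side.
Derivatives of the ansatz:
  u_tt = A e^{t}
  u_xx = 0
Term by term:
  -u^2·u_tt = - A^{3} e^{3 t}
  2·u·u_xx = 0
So the left-hand side equals
  - A^{3} e^{3 t}
This must equal f(x, t) = 27 e^{3 t} identically.
Matching coefficients of the independent functions:
  [e^{3 t}]:  - A^{3} = 27
Solving: A = -3.
Check against the point condition:
  u(0, 0) = -3  ⟹  A = -3  ✓
Hence u(x, t) = - 3 e^{t}.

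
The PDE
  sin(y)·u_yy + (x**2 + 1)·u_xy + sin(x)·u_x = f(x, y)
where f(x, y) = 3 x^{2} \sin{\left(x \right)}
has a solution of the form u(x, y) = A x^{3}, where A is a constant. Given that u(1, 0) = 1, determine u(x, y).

Substitute the ansatz u = A x^{3} into the left-hand side.
Derivatives of the ansatz:
  u_yy = 0
  u_xy = 0
  u_x = 3 A x^{2}
Term by term:
  sin(y)·u_yy = 0
  (x**2 + 1)·u_xy = 0
  sin(x)·u_x = 3 A x^{2} \sin{\left(x \right)}
So the left-hand side equals
  3 A x^{2} \sin{\left(x \right)}
This must equal f(x, y) = 3 x^{2} \sin{\left(x \right)} identically.
Matching coefficients of the independent functions:
  [x^{2} \sin{\left(x \right)}]:  3 A = 3
Solving: A = 1.
Check against the point condition:
  u(1, 0) = 1  ⟹  A = 1  ✓
Hence u(x, y) = x^{3}.

Answer: u(x, y) = x^{3}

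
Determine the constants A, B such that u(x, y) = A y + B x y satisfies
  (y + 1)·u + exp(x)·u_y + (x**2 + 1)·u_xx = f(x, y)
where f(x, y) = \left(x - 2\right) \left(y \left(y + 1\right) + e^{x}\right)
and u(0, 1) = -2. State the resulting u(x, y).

Substitute the ansatz u = A y + B x y into the left-hand side.
Derivatives of the ansatz:
  u_y = A + B x
  u_xx = 0
Term by term:
  (y + 1)·u = A y^{2} + A y + B x y^{2} + B x y
  exp(x)·u_y = A e^{x} + B x e^{x}
  (x**2 + 1)·u_xx = 0
So the left-hand side equals
  A y^{2} + A y + A e^{x} + B x y^{2} + B x y + B x e^{x}
This must equal f(x, y) identically; expanded, f = x y^{2} + x y + x e^{x} - 2 y^{2} - 2 y - 2 e^{x}.
Matching coefficients of the independent functions:
  [y, y^{2}, e^{x}]:  A = -2
  [x y, x y^{2}, x e^{x}]:  B = 1
Solving: A = -2, B = 1.
Check against the point condition:
  u(0, 1) = -2  ⟹  A = -2  ✓
Hence u(x, y) = x y - 2 y.

Answer: u(x, y) = x y - 2 y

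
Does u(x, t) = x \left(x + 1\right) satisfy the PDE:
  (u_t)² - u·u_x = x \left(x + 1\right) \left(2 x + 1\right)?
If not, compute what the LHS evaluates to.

Evaluate each term of the left-hand side for u = x \left(x + 1\right).
Derivatives:
  u_t = 0
  u_x = 2 x + 1
Terms:
  (u_t)² = 0
  -u·u_x = - x \left(x + 1\right) \left(2 x + 1\right)
Sum: LHS = - x \left(x + 1\right) \left(2 x + 1\right)
Given right-hand side: x \left(x + 1\right) \left(2 x + 1\right). Difference LHS − RHS = - 2 x \left(x + 1\right) \left(2 x + 1\right) ≠ 0, so u is not a solution.

Answer: No, the LHS evaluates to - x \left(x + 1\right) \left(2 x + 1\right)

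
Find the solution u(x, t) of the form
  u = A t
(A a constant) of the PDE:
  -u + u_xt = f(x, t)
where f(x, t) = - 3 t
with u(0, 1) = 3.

Answer: u(x, t) = 3 t

Derivation:
Substitute the ansatz u = A t into the left-hand side.
Derivatives of the ansatz:
  u_xt = 0
Term by term:
  -u = - A t
  u_xt = 0
So the left-hand side equals
  - A t
This must equal f(x, t) = - 3 t identically.
Matching coefficients of the independent functions:
  [t]:  - A = -3
Solving: A = 3.
Check against the point condition:
  u(0, 1) = 3  ⟹  A = 3  ✓
Hence u(x, t) = 3 t.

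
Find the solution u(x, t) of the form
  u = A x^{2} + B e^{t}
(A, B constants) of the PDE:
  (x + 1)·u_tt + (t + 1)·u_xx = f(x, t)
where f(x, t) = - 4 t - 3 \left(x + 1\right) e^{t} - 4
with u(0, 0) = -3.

Substitute the ansatz u = A x^{2} + B e^{t} into the left-hand side.
Derivatives of the ansatz:
  u_tt = B e^{t}
  u_xx = 2 A
Term by term:
  (x + 1)·u_tt = B x e^{t} + B e^{t}
  (t + 1)·u_xx = 2 A t + 2 A
So the left-hand side equals
  2 A t + 2 A + B x e^{t} + B e^{t}
This must equal f(x, t) identically; expanded, f = - 4 t - 3 x e^{t} - 3 e^{t} - 4.
Matching coefficients of the independent functions:
  [constant term, t]:  2 A = -4
  [x e^{t}, e^{t}]:  B = -3
Solving: A = -2, B = -3.
Check against the point condition:
  u(0, 0) = -3  ⟹  B = -3  ✓
Hence u(x, t) = - 2 x^{2} - 3 e^{t}.

Answer: u(x, t) = - 2 x^{2} - 3 e^{t}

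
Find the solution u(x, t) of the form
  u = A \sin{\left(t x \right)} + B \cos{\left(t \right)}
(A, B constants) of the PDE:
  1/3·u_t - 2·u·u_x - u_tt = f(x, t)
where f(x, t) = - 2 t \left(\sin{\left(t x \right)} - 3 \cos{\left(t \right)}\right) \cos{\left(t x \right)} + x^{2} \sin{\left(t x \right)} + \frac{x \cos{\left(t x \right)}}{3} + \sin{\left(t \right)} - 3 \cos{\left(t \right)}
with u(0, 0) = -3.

Substitute the ansatz u = A \sin{\left(t x \right)} + B \cos{\left(t \right)} into the left-hand side.
Derivatives of the ansatz:
  u_t = A x \cos{\left(t x \right)} - B \sin{\left(t \right)}
  u_x = A t \cos{\left(t x \right)}
  u_tt = - A x^{2} \sin{\left(t x \right)} - B \cos{\left(t \right)}
Term by term:
  1/3·u_t = \frac{A x \cos{\left(t x \right)}}{3} - \frac{B \sin{\left(t \right)}}{3}
  -2·u·u_x = - 2 A^{2} t \sin{\left(t x \right)} \cos{\left(t x \right)} - 2 A B t \cos{\left(t \right)} \cos{\left(t x \right)}
  -u_tt = A x^{2} \sin{\left(t x \right)} + B \cos{\left(t \right)}
So the left-hand side equals
  - 2 A^{2} t \sin{\left(t x \right)} \cos{\left(t x \right)} - 2 A B t \cos{\left(t \right)} \cos{\left(t x \right)} + A x^{2} \sin{\left(t x \right)} + \frac{A x \cos{\left(t x \right)}}{3} - \frac{B \sin{\left(t \right)}}{3} + B \cos{\left(t \right)}
This must equal f(x, t) identically; expanded, f = - 2 t \sin{\left(t x \right)} \cos{\left(t x \right)} + 6 t \cos{\left(t \right)} \cos{\left(t x \right)} + x^{2} \sin{\left(t x \right)} + \frac{x \cos{\left(t x \right)}}{3} + \sin{\left(t \right)} - 3 \cos{\left(t \right)}.
Matching coefficients of the independent functions:
  [x \cos{\left(t x \right)}]:  \frac{A}{3} = \frac{1}{3}
  [x^{2} \sin{\left(t x \right)}]:  A = 1
  [t \sin{\left(t x \right)} \cos{\left(t x \right)}]:  - 2 A^{2} = -2
  [t \cos{\left(t \right)} \cos{\left(t x \right)}]:  - 2 A B = 6
  [\sin{\left(t \right)}]:  - \frac{B}{3} = 1
  [\cos{\left(t \right)}]:  B = -3
Solving: A = 1, B = -3.
Check against the point condition:
  u(0, 0) = -3  ⟹  B = -3  ✓
Hence u(x, t) = \sin{\left(t x \right)} - 3 \cos{\left(t \right)}.

Answer: u(x, t) = \sin{\left(t x \right)} - 3 \cos{\left(t \right)}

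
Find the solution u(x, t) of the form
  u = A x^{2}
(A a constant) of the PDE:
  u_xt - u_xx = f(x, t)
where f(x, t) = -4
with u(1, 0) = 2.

Substitute the ansatz u = A x^{2} into the left-hand side.
Derivatives of the ansatz:
  u_xt = 0
  u_xx = 2 A
Term by term:
  u_xt = 0
  -u_xx = - 2 A
So the left-hand side equals
  - 2 A
This must equal f(x, t) = -4 identically.
Matching coefficients of the independent functions:
  [constant term]:  - 2 A = -4
Solving: A = 2.
Check against the point condition:
  u(1, 0) = 2  ⟹  A = 2  ✓
Hence u(x, t) = 2 x^{2}.

Answer: u(x, t) = 2 x^{2}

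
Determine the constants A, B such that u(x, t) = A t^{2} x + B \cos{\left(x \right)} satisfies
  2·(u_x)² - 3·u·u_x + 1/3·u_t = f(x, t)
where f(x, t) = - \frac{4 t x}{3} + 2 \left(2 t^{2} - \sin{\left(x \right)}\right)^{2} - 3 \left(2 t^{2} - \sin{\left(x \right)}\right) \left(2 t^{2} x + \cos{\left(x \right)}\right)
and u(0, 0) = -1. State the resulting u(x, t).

Answer: u(x, t) = - 2 t^{2} x - \cos{\left(x \right)}

Derivation:
Substitute the ansatz u = A t^{2} x + B \cos{\left(x \right)} into the left-hand side.
Derivatives of the ansatz:
  u_x = A t^{2} - B \sin{\left(x \right)}
  u_t = 2 A t x
Term by term:
  2·(u_x)² = 2 A^{2} t^{4} - 4 A B t^{2} \sin{\left(x \right)} + 2 B^{2} \sin^{2}{\left(x \right)}
  -3·u·u_x = - 3 A^{2} t^{4} x + 3 A B t^{2} x \sin{\left(x \right)} - 3 A B t^{2} \cos{\left(x \right)} + 3 B^{2} \sin{\left(x \right)} \cos{\left(x \right)}
  1/3·u_t = \frac{2 A t x}{3}
So the left-hand side equals
  - 3 A^{2} t^{4} x + 2 A^{2} t^{4} + 3 A B t^{2} x \sin{\left(x \right)} - 4 A B t^{2} \sin{\left(x \right)} - 3 A B t^{2} \cos{\left(x \right)} + \frac{2 A t x}{3} + 2 B^{2} \sin^{2}{\left(x \right)} + 3 B^{2} \sin{\left(x \right)} \cos{\left(x \right)}
This must equal f(x, t) identically; expanded, f = - 12 t^{4} x + 8 t^{4} + 6 t^{2} x \sin{\left(x \right)} - 8 t^{2} \sin{\left(x \right)} - 6 t^{2} \cos{\left(x \right)} - \frac{4 t x}{3} + 2 \sin^{2}{\left(x \right)} + 3 \sin{\left(x \right)} \cos{\left(x \right)}.
Matching coefficients of the independent functions:
  [t^{4}]:  2 A^{2} = 8
  [t x]:  \frac{2 A}{3} = - \frac{4}{3}
  [t^{2} \sin{\left(x \right)}]:  - 4 A B = -8
  [t^{2} \cos{\left(x \right)}]:  - 3 A B = -6
  [t^{4} x]:  - 3 A^{2} = -12
  [\sin{\left(x \right)} \cos{\left(x \right)}]:  3 B^{2} = 3
  [t^{2} x \sin{\left(x \right)}]:  3 A B = 6
  [\sin^{2}{\left(x \right)}]:  2 B^{2} = 2
Solving: A = -2, B = -1.
Check against the point condition:
  u(0, 0) = -1  ⟹  B = -1  ✓
Hence u(x, t) = - 2 t^{2} x - \cos{\left(x \right)}.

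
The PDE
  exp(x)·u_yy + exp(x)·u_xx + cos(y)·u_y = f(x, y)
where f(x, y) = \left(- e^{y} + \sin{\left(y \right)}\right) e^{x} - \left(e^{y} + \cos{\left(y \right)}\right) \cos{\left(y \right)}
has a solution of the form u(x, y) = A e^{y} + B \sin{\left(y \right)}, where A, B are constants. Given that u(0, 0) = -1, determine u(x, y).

Substitute the ansatz u = A e^{y} + B \sin{\left(y \right)} into the left-hand side.
Derivatives of the ansatz:
  u_yy = A e^{y} - B \sin{\left(y \right)}
  u_xx = 0
  u_y = A e^{y} + B \cos{\left(y \right)}
Term by term:
  exp(x)·u_yy = A e^{x} e^{y} - B e^{x} \sin{\left(y \right)}
  exp(x)·u_xx = 0
  cos(y)·u_y = A e^{y} \cos{\left(y \right)} + B \cos^{2}{\left(y \right)}
So the left-hand side equals
  A e^{x} e^{y} + A e^{y} \cos{\left(y \right)} - B e^{x} \sin{\left(y \right)} + B \cos^{2}{\left(y \right)}
This must equal f(x, y) identically; expanded, f = - e^{x} e^{y} + e^{x} \sin{\left(y \right)} - e^{y} \cos{\left(y \right)} - \cos^{2}{\left(y \right)}.
Matching coefficients of the independent functions:
  [e^{x} e^{y}, e^{y} \cos{\left(y \right)}]:  A = -1
  [e^{x} \sin{\left(y \right)}]:  - B = 1
  [\cos^{2}{\left(y \right)}]:  B = -1
Solving: A = -1, B = -1.
Check against the point condition:
  u(0, 0) = -1  ⟹  A = -1  ✓
Hence u(x, y) = - e^{y} - \sin{\left(y \right)}.

Answer: u(x, y) = - e^{y} - \sin{\left(y \right)}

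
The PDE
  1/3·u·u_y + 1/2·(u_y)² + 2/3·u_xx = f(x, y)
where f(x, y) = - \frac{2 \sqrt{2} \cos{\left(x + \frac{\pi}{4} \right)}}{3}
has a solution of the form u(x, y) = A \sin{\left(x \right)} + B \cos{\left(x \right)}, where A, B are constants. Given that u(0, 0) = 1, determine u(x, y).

Substitute the ansatz u = A \sin{\left(x \right)} + B \cos{\left(x \right)} into the left-hand side.
Derivatives of the ansatz:
  u_y = 0
  u_xx = - A \sin{\left(x \right)} - B \cos{\left(x \right)}
Term by term:
  1/3·u·u_y = 0
  1/2·(u_y)² = 0
  2/3·u_xx = - \frac{2 A \sin{\left(x \right)}}{3} - \frac{2 B \cos{\left(x \right)}}{3}
So the left-hand side equals
  - \frac{2 A \sin{\left(x \right)}}{3} - \frac{2 B \cos{\left(x \right)}}{3}
This must equal f(x, y) identically; expanded, f = \frac{2 \sin{\left(x \right)}}{3} - \frac{2 \cos{\left(x \right)}}{3}.
Matching coefficients of the independent functions:
  [\sin{\left(x \right)}]:  - \frac{2 A}{3} = \frac{2}{3}
  [\cos{\left(x \right)}]:  - \frac{2 B}{3} = - \frac{2}{3}
Solving: A = -1, B = 1.
Check against the point condition:
  u(0, 0) = 1  ⟹  B = 1  ✓
Hence u(x, y) = - \sin{\left(x \right)} + \cos{\left(x \right)}.

Answer: u(x, y) = - \sin{\left(x \right)} + \cos{\left(x \right)}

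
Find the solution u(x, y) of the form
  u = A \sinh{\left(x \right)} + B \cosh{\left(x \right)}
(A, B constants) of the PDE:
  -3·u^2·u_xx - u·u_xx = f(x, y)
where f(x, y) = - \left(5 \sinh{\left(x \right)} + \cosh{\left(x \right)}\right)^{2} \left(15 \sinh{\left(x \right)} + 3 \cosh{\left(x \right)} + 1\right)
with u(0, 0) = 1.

Substitute the ansatz u = A \sinh{\left(x \right)} + B \cosh{\left(x \right)} into the left-hand side.
Derivatives of the ansatz:
  u_xx = A \sinh{\left(x \right)} + B \cosh{\left(x \right)}
Term by term:
  -3·u^2·u_xx = - 3 A^{3} \sinh^{3}{\left(x \right)} - 9 A^{2} B \sinh^{2}{\left(x \right)} \cosh{\left(x \right)} - 9 A B^{2} \sinh{\left(x \right)} \cosh^{2}{\left(x \right)} - 3 B^{3} \cosh^{3}{\left(x \right)}
  -u·u_xx = - A^{2} \sinh^{2}{\left(x \right)} - 2 A B \sinh{\left(x \right)} \cosh{\left(x \right)} - B^{2} \cosh^{2}{\left(x \right)}
So the left-hand side equals
  - 3 A^{3} \sinh^{3}{\left(x \right)} - 9 A^{2} B \sinh^{2}{\left(x \right)} \cosh{\left(x \right)} - A^{2} \sinh^{2}{\left(x \right)} - 9 A B^{2} \sinh{\left(x \right)} \cosh^{2}{\left(x \right)} - 2 A B \sinh{\left(x \right)} \cosh{\left(x \right)} - 3 B^{3} \cosh^{3}{\left(x \right)} - B^{2} \cosh^{2}{\left(x \right)}
This must equal f(x, y) identically; expanded, f = - 375 \sinh^{3}{\left(x \right)} - 225 \sinh^{2}{\left(x \right)} \cosh{\left(x \right)} - 25 \sinh^{2}{\left(x \right)} - 45 \sinh{\left(x \right)} \cosh^{2}{\left(x \right)} - 10 \sinh{\left(x \right)} \cosh{\left(x \right)} - 3 \cosh^{3}{\left(x \right)} - \cosh^{2}{\left(x \right)}.
Matching coefficients of the independent functions:
  [\sinh{\left(x \right)} \cosh{\left(x \right)}]:  - 2 A B = -10
  [\sinh{\left(x \right)} \cosh^{2}{\left(x \right)}]:  - 9 A B^{2} = -45
  [\sinh^{2}{\left(x \right)} \cosh{\left(x \right)}]:  - 9 A^{2} B = -225
  [\sinh^{2}{\left(x \right)}]:  - A^{2} = -25
  [\sinh^{3}{\left(x \right)}]:  - 3 A^{3} = -375
  [\cosh^{2}{\left(x \right)}]:  - B^{2} = -1
  [\cosh^{3}{\left(x \right)}]:  - 3 B^{3} = -3
Solving: A = 5, B = 1.
Check against the point condition:
  u(0, 0) = 1  ⟹  B = 1  ✓
Hence u(x, y) = 5 \sinh{\left(x \right)} + \cosh{\left(x \right)}.

Answer: u(x, y) = 5 \sinh{\left(x \right)} + \cosh{\left(x \right)}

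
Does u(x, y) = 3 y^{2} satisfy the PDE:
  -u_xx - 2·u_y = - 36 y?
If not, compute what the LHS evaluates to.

Evaluate each term of the left-hand side for u = 3 y^{2}.
Derivatives:
  u_xx = 0
  u_y = 6 y
Terms:
  -u_xx = 0
  -2·u_y = - 12 y
Sum: LHS = - 12 y
Given right-hand side: - 36 y. Difference LHS − RHS = 24 y ≠ 0, so u is not a solution.

Answer: No, the LHS evaluates to - 12 y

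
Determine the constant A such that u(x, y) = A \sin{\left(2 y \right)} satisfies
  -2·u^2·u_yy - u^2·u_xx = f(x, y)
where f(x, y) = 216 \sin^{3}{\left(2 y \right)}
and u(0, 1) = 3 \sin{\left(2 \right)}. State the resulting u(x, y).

Substitute the ansatz u = A \sin{\left(2 y \right)} into the left-hand side.
Derivatives of the ansatz:
  u_yy = - 4 A \sin{\left(2 y \right)}
  u_xx = 0
Term by term:
  -2·u^2·u_yy = 8 A^{3} \sin^{3}{\left(2 y \right)}
  -u^2·u_xx = 0
So the left-hand side equals
  8 A^{3} \sin^{3}{\left(2 y \right)}
This must equal f(x, y) = 216 \sin^{3}{\left(2 y \right)} identically.
Matching coefficients of the independent functions:
  [\sin^{3}{\left(2 y \right)}]:  8 A^{3} = 216
Solving: A = 3.
Check against the point condition:
  u(0, 1) = 3 \sin{\left(2 \right)}  ⟹  A \sin{\left(2 \right)} = 3 \sin{\left(2 \right)}  ✓
Hence u(x, y) = 3 \sin{\left(2 y \right)}.

Answer: u(x, y) = 3 \sin{\left(2 y \right)}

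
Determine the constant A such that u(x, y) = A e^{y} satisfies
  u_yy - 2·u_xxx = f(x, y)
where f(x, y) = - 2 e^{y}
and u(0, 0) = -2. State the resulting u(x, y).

Substitute the ansatz u = A e^{y} into the left-hand side.
Derivatives of the ansatz:
  u_yy = A e^{y}
  u_xxx = 0
Term by term:
  u_yy = A e^{y}
  -2·u_xxx = 0
So the left-hand side equals
  A e^{y}
This must equal f(x, y) = - 2 e^{y} identically.
Matching coefficients of the independent functions:
  [e^{y}]:  A = -2
Solving: A = -2.
Check against the point condition:
  u(0, 0) = -2  ⟹  A = -2  ✓
Hence u(x, y) = - 2 e^{y}.

Answer: u(x, y) = - 2 e^{y}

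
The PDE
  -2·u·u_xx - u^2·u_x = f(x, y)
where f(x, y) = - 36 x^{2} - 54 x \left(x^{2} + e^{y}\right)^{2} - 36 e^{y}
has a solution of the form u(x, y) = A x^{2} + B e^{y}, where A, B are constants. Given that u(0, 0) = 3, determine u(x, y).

Answer: u(x, y) = 3 x^{2} + 3 e^{y}

Derivation:
Substitute the ansatz u = A x^{2} + B e^{y} into the left-hand side.
Derivatives of the ansatz:
  u_xx = 2 A
  u_x = 2 A x
Term by term:
  -2·u·u_xx = - 4 A^{2} x^{2} - 4 A B e^{y}
  -u^2·u_x = - 2 A^{3} x^{5} - 4 A^{2} B x^{3} e^{y} - 2 A B^{2} x e^{2 y}
So the left-hand side equals
  - 2 A^{3} x^{5} - 4 A^{2} B x^{3} e^{y} - 4 A^{2} x^{2} - 2 A B^{2} x e^{2 y} - 4 A B e^{y}
This must equal f(x, y) identically; expanded, f = - 54 x^{5} - 108 x^{3} e^{y} - 36 x^{2} - 54 x e^{2 y} - 36 e^{y}.
Matching coefficients of the independent functions:
  [x^{2}]:  - 4 A^{2} = -36
  [x^{5}]:  - 2 A^{3} = -54
  [x e^{2 y}]:  - 2 A B^{2} = -54
  [x^{3} e^{y}]:  - 4 A^{2} B = -108
  [e^{y}]:  - 4 A B = -36
Solving: A = 3, B = 3.
Check against the point condition:
  u(0, 0) = 3  ⟹  B = 3  ✓
Hence u(x, y) = 3 x^{2} + 3 e^{y}.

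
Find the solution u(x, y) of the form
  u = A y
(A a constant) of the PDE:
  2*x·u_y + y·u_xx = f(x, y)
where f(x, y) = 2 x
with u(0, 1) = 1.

Answer: u(x, y) = y

Derivation:
Substitute the ansatz u = A y into the left-hand side.
Derivatives of the ansatz:
  u_y = A
  u_xx = 0
Term by term:
  2*x·u_y = 2 A x
  y·u_xx = 0
So the left-hand side equals
  2 A x
This must equal f(x, y) = 2 x identically.
Matching coefficients of the independent functions:
  [x]:  2 A = 2
Solving: A = 1.
Check against the point condition:
  u(0, 1) = 1  ⟹  A = 1  ✓
Hence u(x, y) = y.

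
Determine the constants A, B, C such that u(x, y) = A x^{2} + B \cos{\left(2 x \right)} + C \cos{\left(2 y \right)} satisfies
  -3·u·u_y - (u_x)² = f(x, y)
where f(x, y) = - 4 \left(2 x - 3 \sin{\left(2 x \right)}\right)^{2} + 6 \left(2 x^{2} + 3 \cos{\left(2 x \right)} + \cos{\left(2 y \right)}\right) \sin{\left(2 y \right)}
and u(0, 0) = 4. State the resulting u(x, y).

Substitute the ansatz u = A x^{2} + B \cos{\left(2 x \right)} + C \cos{\left(2 y \right)} into the left-hand side.
Derivatives of the ansatz:
  u_y = - 2 C \sin{\left(2 y \right)}
  u_x = 2 A x - 2 B \sin{\left(2 x \right)}
Term by term:
  -3·u·u_y = 6 A C x^{2} \sin{\left(2 y \right)} + 6 B C \sin{\left(2 y \right)} \cos{\left(2 x \right)} + 6 C^{2} \sin{\left(2 y \right)} \cos{\left(2 y \right)}
  -(u_x)² = - 4 A^{2} x^{2} + 8 A B x \sin{\left(2 x \right)} - 4 B^{2} \sin^{2}{\left(2 x \right)}
So the left-hand side equals
  - 4 A^{2} x^{2} + 8 A B x \sin{\left(2 x \right)} + 6 A C x^{2} \sin{\left(2 y \right)} - 4 B^{2} \sin^{2}{\left(2 x \right)} + 6 B C \sin{\left(2 y \right)} \cos{\left(2 x \right)} + 6 C^{2} \sin{\left(2 y \right)} \cos{\left(2 y \right)}
This must equal f(x, y) identically; expanded, f = 12 x^{2} \sin{\left(2 y \right)} - 16 x^{2} + 48 x \sin{\left(2 x \right)} - 36 \sin^{2}{\left(2 x \right)} + 18 \sin{\left(2 y \right)} \cos{\left(2 x \right)} + 6 \sin{\left(2 y \right)} \cos{\left(2 y \right)}.
Matching coefficients of the independent functions:
  [x^{2}]:  - 4 A^{2} = -16
  [x \sin{\left(2 x \right)}]:  8 A B = 48
  [x^{2} \sin{\left(2 y \right)}]:  6 A C = 12
  [\sin{\left(2 y \right)} \cos{\left(2 x \right)}]:  6 B C = 18
  [\sin{\left(2 y \right)} \cos{\left(2 y \right)}]:  6 C^{2} = 6
  [\sin^{2}{\left(2 x \right)}]:  - 4 B^{2} = -36
These equations allow (A, B, C) = (-2, -3, -1) or (2, 3, 1).
Impose the point condition(s):
  u(0, 0) = 4  ⟹  B + C = 4
Only A = 2, B = 3, C = 1 satisfies everything.
Hence u(x, y) = 2 x^{2} + 3 \cos{\left(2 x \right)} + \cos{\left(2 y \right)}.

Answer: u(x, y) = 2 x^{2} + 3 \cos{\left(2 x \right)} + \cos{\left(2 y \right)}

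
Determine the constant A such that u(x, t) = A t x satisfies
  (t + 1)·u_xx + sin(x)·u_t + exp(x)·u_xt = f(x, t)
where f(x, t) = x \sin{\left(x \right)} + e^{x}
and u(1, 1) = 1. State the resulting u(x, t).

Substitute the ansatz u = A t x into the left-hand side.
Derivatives of the ansatz:
  u_xx = 0
  u_t = A x
  u_xt = A
Term by term:
  (t + 1)·u_xx = 0
  sin(x)·u_t = A x \sin{\left(x \right)}
  exp(x)·u_xt = A e^{x}
So the left-hand side equals
  A x \sin{\left(x \right)} + A e^{x}
This must equal f(x, t) = x \sin{\left(x \right)} + e^{x} identically.
Matching coefficients of the independent functions:
  [x \sin{\left(x \right)}, e^{x}]:  A = 1
Solving: A = 1.
Check against the point condition:
  u(1, 1) = 1  ⟹  A = 1  ✓
Hence u(x, t) = t x.

Answer: u(x, t) = t x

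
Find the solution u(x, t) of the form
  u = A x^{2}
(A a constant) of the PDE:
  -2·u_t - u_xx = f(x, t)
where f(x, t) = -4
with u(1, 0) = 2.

Answer: u(x, t) = 2 x^{2}

Derivation:
Substitute the ansatz u = A x^{2} into the left-hand side.
Derivatives of the ansatz:
  u_t = 0
  u_xx = 2 A
Term by term:
  -2·u_t = 0
  -u_xx = - 2 A
So the left-hand side equals
  - 2 A
This must equal f(x, t) = -4 identically.
Matching coefficients of the independent functions:
  [constant term]:  - 2 A = -4
Solving: A = 2.
Check against the point condition:
  u(1, 0) = 2  ⟹  A = 2  ✓
Hence u(x, t) = 2 x^{2}.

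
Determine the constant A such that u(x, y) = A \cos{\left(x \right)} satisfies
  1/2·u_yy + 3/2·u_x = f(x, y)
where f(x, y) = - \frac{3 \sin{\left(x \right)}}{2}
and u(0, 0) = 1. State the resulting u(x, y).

Substitute the ansatz u = A \cos{\left(x \right)} into the left-hand side.
Derivatives of the ansatz:
  u_yy = 0
  u_x = - A \sin{\left(x \right)}
Term by term:
  1/2·u_yy = 0
  3/2·u_x = - \frac{3 A \sin{\left(x \right)}}{2}
So the left-hand side equals
  - \frac{3 A \sin{\left(x \right)}}{2}
This must equal f(x, y) = - \frac{3 \sin{\left(x \right)}}{2} identically.
Matching coefficients of the independent functions:
  [\sin{\left(x \right)}]:  - \frac{3 A}{2} = - \frac{3}{2}
Solving: A = 1.
Check against the point condition:
  u(0, 0) = 1  ⟹  A = 1  ✓
Hence u(x, y) = \cos{\left(x \right)}.

Answer: u(x, y) = \cos{\left(x \right)}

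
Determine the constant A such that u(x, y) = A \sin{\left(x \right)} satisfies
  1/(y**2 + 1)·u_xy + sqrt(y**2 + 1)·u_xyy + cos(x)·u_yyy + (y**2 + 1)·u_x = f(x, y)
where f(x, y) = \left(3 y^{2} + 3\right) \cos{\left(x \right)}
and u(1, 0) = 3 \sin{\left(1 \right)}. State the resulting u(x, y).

Substitute the ansatz u = A \sin{\left(x \right)} into the left-hand side.
Derivatives of the ansatz:
  u_xy = 0
  u_xyy = 0
  u_yyy = 0
  u_x = A \cos{\left(x \right)}
Term by term:
  1/(y**2 + 1)·u_xy = 0
  sqrt(y**2 + 1)·u_xyy = 0
  cos(x)·u_yyy = 0
  (y**2 + 1)·u_x = A y^{2} \cos{\left(x \right)} + A \cos{\left(x \right)}
So the left-hand side equals
  A y^{2} \cos{\left(x \right)} + A \cos{\left(x \right)}
This must equal f(x, y) identically; expanded, f = 3 y^{2} \cos{\left(x \right)} + 3 \cos{\left(x \right)}.
Matching coefficients of the independent functions:
  [y^{2} \cos{\left(x \right)}, \cos{\left(x \right)}]:  A = 3
Solving: A = 3.
Check against the point condition:
  u(1, 0) = 3 \sin{\left(1 \right)}  ⟹  A \sin{\left(1 \right)} = 3 \sin{\left(1 \right)}  ✓
Hence u(x, y) = 3 \sin{\left(x \right)}.

Answer: u(x, y) = 3 \sin{\left(x \right)}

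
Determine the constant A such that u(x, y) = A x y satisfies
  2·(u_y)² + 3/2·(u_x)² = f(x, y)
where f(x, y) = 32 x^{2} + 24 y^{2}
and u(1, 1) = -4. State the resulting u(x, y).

Substitute the ansatz u = A x y into the left-hand side.
Derivatives of the ansatz:
  u_y = A x
  u_x = A y
Term by term:
  2·(u_y)² = 2 A^{2} x^{2}
  3/2·(u_x)² = \frac{3 A^{2} y^{2}}{2}
So the left-hand side equals
  2 A^{2} x^{2} + \frac{3 A^{2} y^{2}}{2}
This must equal f(x, y) = 32 x^{2} + 24 y^{2} identically.
Matching coefficients of the independent functions:
  [x^{2}]:  2 A^{2} = 32
  [y^{2}]:  \frac{3 A^{2}}{2} = 24
These equations allow (A) = (-4) or (4).
Impose the point condition(s):
  u(1, 1) = -4  ⟹  A = -4
Only A = -4 satisfies everything.
Hence u(x, y) = - 4 x y.

Answer: u(x, y) = - 4 x y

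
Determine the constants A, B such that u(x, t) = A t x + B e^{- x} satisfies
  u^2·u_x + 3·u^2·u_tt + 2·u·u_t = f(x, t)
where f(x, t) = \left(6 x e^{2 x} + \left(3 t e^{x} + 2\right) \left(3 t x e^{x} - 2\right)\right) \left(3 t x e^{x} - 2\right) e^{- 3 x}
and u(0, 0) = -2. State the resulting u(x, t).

Answer: u(x, t) = 3 t x - 2 e^{- x}

Derivation:
Substitute the ansatz u = A t x + B e^{- x} into the left-hand side.
Derivatives of the ansatz:
  u_x = A t - B e^{- x}
  u_tt = 0
  u_t = A x
Term by term:
  u^2·u_x = A^{3} t^{3} x^{2} - A^{2} B t^{2} x^{2} e^{- x} + 2 A^{2} B t^{2} x e^{- x} - 2 A B^{2} t x e^{- 2 x} + A B^{2} t e^{- 2 x} - B^{3} e^{- 3 x}
  3·u^2·u_tt = 0
  2·u·u_t = 2 A^{2} t x^{2} + 2 A B x e^{- x}
So the left-hand side equals
  A^{3} t^{3} x^{2} - A^{2} B t^{2} x^{2} e^{- x} + 2 A^{2} B t^{2} x e^{- x} + 2 A^{2} t x^{2} - 2 A B^{2} t x e^{- 2 x} + A B^{2} t e^{- 2 x} + 2 A B x e^{- x} - B^{3} e^{- 3 x}
This must equal f(x, t) identically; expanded, f = 27 t^{3} x^{2} + 18 t^{2} x^{2} e^{- x} - 36 t^{2} x e^{- x} + 18 t x^{2} - 24 t x e^{- 2 x} + 12 t e^{- 2 x} - 12 x e^{- x} + 8 e^{- 3 x}.
Matching coefficients of the independent functions:
  [t x^{2}]:  2 A^{2} = 18
  [t e^{- 2 x}]:  A B^{2} = 12
  [t^{3} x^{2}]:  A^{3} = 27
  [x e^{- x}]:  2 A B = -12
  [t x e^{- 2 x}]:  - 2 A B^{2} = -24
  [t^{2} x e^{- x}]:  2 A^{2} B = -36
  [t^{2} x^{2} e^{- x}]:  - A^{2} B = 18
  [e^{- 3 x}]:  - B^{3} = 8
Solving: A = 3, B = -2.
Check against the point condition:
  u(0, 0) = -2  ⟹  B = -2  ✓
Hence u(x, t) = 3 t x - 2 e^{- x}.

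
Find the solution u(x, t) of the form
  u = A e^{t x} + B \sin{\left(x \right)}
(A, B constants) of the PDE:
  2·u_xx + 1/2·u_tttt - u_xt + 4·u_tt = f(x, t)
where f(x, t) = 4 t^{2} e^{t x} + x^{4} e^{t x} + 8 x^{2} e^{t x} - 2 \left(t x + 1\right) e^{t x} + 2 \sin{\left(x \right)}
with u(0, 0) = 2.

Substitute the ansatz u = A e^{t x} + B \sin{\left(x \right)} into the left-hand side.
Derivatives of the ansatz:
  u_xx = A t^{2} e^{t x} - B \sin{\left(x \right)}
  u_tttt = A x^{4} e^{t x}
  u_xt = A t x e^{t x} + A e^{t x}
  u_tt = A x^{2} e^{t x}
Term by term:
  2·u_xx = 2 A t^{2} e^{t x} - 2 B \sin{\left(x \right)}
  1/2·u_tttt = \frac{A x^{4} e^{t x}}{2}
  -u_xt = - A t x e^{t x} - A e^{t x}
  4·u_tt = 4 A x^{2} e^{t x}
So the left-hand side equals
  2 A t^{2} e^{t x} - A t x e^{t x} + \frac{A x^{4} e^{t x}}{2} + 4 A x^{2} e^{t x} - A e^{t x} - 2 B \sin{\left(x \right)}
This must equal f(x, t) identically; expanded, f = 4 t^{2} e^{t x} - 2 t x e^{t x} + x^{4} e^{t x} + 8 x^{2} e^{t x} - 2 e^{t x} + 2 \sin{\left(x \right)}.
Matching coefficients of the independent functions:
  [t^{2} e^{t x}]:  2 A = 4
  [x^{2} e^{t x}]:  4 A = 8
  [x^{4} e^{t x}]:  \frac{A}{2} = 1
  [t x e^{t x}, e^{t x}]:  - A = -2
  [\sin{\left(x \right)}]:  - 2 B = 2
Solving: A = 2, B = -1.
Check against the point condition:
  u(0, 0) = 2  ⟹  A = 2  ✓
Hence u(x, t) = 2 e^{t x} - \sin{\left(x \right)}.

Answer: u(x, t) = 2 e^{t x} - \sin{\left(x \right)}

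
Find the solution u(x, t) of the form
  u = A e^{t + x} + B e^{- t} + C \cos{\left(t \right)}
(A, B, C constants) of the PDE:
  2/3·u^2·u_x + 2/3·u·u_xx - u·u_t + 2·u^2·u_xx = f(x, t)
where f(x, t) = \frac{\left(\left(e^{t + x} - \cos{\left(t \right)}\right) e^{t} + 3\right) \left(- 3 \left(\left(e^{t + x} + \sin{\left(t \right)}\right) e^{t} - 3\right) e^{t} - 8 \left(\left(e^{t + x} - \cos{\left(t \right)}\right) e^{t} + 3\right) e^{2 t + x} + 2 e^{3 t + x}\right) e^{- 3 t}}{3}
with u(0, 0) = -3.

Substitute the ansatz u = A e^{t + x} + B e^{- t} + C \cos{\left(t \right)} into the left-hand side.
Derivatives of the ansatz:
  u_x = A e^{t} e^{x}
  u_xx = A e^{t} e^{x}
  u_t = A e^{t} e^{x} - B e^{- t} - C \sin{\left(t \right)}
Term by term:
  2/3·u^2·u_x = \frac{2 A^{3} e^{3 t} e^{3 x}}{3} + \frac{4 A^{2} B e^{t} e^{2 x}}{3} + \frac{4 A^{2} C e^{2 t} e^{2 x} \cos{\left(t \right)}}{3} + \frac{2 A B^{2} e^{- t} e^{x}}{3} + \frac{4 A B C e^{x} \cos{\left(t \right)}}{3} + \frac{2 A C^{2} e^{t} e^{x} \cos^{2}{\left(t \right)}}{3}
  2/3·u·u_xx = \frac{2 A^{2} e^{2 t} e^{2 x}}{3} + \frac{2 A B e^{x}}{3} + \frac{2 A C e^{t} e^{x} \cos{\left(t \right)}}{3}
  -u·u_t = - A^{2} e^{2 t} e^{2 x} + A C e^{t} e^{x} \sin{\left(t \right)} - A C e^{t} e^{x} \cos{\left(t \right)} + B^{2} e^{- 2 t} + B C e^{- t} \sin{\left(t \right)} + B C e^{- t} \cos{\left(t \right)} + C^{2} \sin{\left(t \right)} \cos{\left(t \right)}
  2·u^2·u_xx = 2 A^{3} e^{3 t} e^{3 x} + 4 A^{2} B e^{t} e^{2 x} + 4 A^{2} C e^{2 t} e^{2 x} \cos{\left(t \right)} + 2 A B^{2} e^{- t} e^{x} + 4 A B C e^{x} \cos{\left(t \right)} + 2 A C^{2} e^{t} e^{x} \cos^{2}{\left(t \right)}
So the left-hand side equals
  \frac{8 A^{3} e^{3 t} e^{3 x}}{3} + \frac{16 A^{2} B e^{t} e^{2 x}}{3} + \frac{16 A^{2} C e^{2 t} e^{2 x} \cos{\left(t \right)}}{3} - \frac{A^{2} e^{2 t} e^{2 x}}{3} + \frac{8 A B^{2} e^{- t} e^{x}}{3} + \frac{16 A B C e^{x} \cos{\left(t \right)}}{3} + \frac{2 A B e^{x}}{3} + \frac{8 A C^{2} e^{t} e^{x} \cos^{2}{\left(t \right)}}{3} + A C e^{t} e^{x} \sin{\left(t \right)} - \frac{A C e^{t} e^{x} \cos{\left(t \right)}}{3} + B^{2} e^{- 2 t} + B C e^{- t} \sin{\left(t \right)} + B C e^{- t} \cos{\left(t \right)} + C^{2} \sin{\left(t \right)} \cos{\left(t \right)}
This must equal f(x, t) identically; expanded, f = - \frac{8 e^{3 t} e^{3 x}}{3} + \frac{16 e^{2 t} e^{2 x} \cos{\left(t \right)}}{3} - \frac{e^{2 t} e^{2 x}}{3} - 16 e^{t} e^{2 x} - e^{t} e^{x} \sin{\left(t \right)} - \frac{8 e^{t} e^{x} \cos^{2}{\left(t \right)}}{3} + \frac{e^{t} e^{x} \cos{\left(t \right)}}{3} + 16 e^{x} \cos{\left(t \right)} + 2 e^{x} + \sin{\left(t \right)} \cos{\left(t \right)} - 24 e^{- t} e^{x} - 3 e^{- t} \sin{\left(t \right)} - 3 e^{- t} \cos{\left(t \right)} + 9 e^{- 2 t}.
Matching coefficients of the independent functions:
  [e^{- t} e^{x}]:  \frac{8 A B^{2}}{3} = -24
  [e^{- t} \sin{\left(t \right)}, e^{- t} \cos{\left(t \right)}]:  B C = -3
  [e^{t} e^{2 x}]:  \frac{16 A^{2} B}{3} = -16
  [e^{2 t} e^{2 x}]:  - \frac{A^{2}}{3} = - \frac{1}{3}
  [e^{3 t} e^{3 x}]:  \frac{8 A^{3}}{3} = - \frac{8}{3}
  [e^{x} \cos{\left(t \right)}]:  \frac{16 A B C}{3} = 16
  [\sin{\left(t \right)} \cos{\left(t \right)}]:  C^{2} = 1
  [e^{t} e^{x} \sin{\left(t \right)}]:  A C = -1
  [e^{t} e^{x} \cos{\left(t \right)}]:  - \frac{A C}{3} = \frac{1}{3}
  [e^{t} e^{x} \cos^{2}{\left(t \right)}]:  \frac{8 A C^{2}}{3} = - \frac{8}{3}
  [e^{2 t} e^{2 x} \cos{\left(t \right)}]:  \frac{16 A^{2} C}{3} = \frac{16}{3}
  [e^{- 2 t}]:  B^{2} = 9
  [e^{x}]:  \frac{2 A B}{3} = 2
Solving: A = -1, B = -3, C = 1.
Check against the point condition:
  u(0, 0) = -3  ⟹  A + B + C = -3  ✓
Hence u(x, t) = - e^{t + x} + \cos{\left(t \right)} - 3 e^{- t}.

Answer: u(x, t) = - e^{t + x} + \cos{\left(t \right)} - 3 e^{- t}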